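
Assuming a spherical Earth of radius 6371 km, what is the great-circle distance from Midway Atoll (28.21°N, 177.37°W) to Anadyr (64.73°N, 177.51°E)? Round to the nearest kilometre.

4077 km

Δλ = 177.51 − -177.37 = 354.88°; wrapped into (−180°, 180°]: -5.12°.
Δφ = 64.73 − 28.21 = 36.52°.
a = sin²(Δφ/2) + cos φ₁ · cos φ₂ · sin²(Δλ/2) = 0.098926.
c = 2·atan2(√a, √(1−a)) = 0.63991 rad → d = 6371·c ≈ 4076.88 km.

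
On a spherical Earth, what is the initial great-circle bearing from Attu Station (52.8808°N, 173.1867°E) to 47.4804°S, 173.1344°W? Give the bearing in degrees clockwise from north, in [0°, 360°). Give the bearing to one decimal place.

170.6°

Δλ = -173.1344 − 173.1867 = -346.3211°; wrapped into (−180°, 180°]: 13.6789°.
θ = atan2( sin Δλ · cos φ₂ , cos φ₁ · sin φ₂ − sin φ₁ · cos φ₂ · cos Δλ )
  = atan2(0.15982, -0.96841) = 170.629° → normalised to [0°, 360°): 170.629°.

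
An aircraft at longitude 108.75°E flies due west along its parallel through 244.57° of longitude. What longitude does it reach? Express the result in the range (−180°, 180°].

Start at +108.75°; shift −244.57° → -135.82°.
-135.82° already lies in (−180°, 180°].

135.82°W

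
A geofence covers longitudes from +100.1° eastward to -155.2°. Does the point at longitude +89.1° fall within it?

Band width going east from +100.1° to -155.2°: ((-155.2 − 100.1) mod 360) = 104.7°.
Offset of +89.1° east of the west edge: ((89.1 − 100.1) mod 360) = 349.0°.
349.0° > 104.7° ⇒ outside.

No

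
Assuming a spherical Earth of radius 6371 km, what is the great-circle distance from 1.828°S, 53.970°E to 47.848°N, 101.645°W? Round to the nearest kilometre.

Δλ = -101.645 − 53.970 = -155.615°.
Δφ = 47.848 − -1.828 = 49.676°.
a = sin²(Δφ/2) + cos φ₁ · cos φ₂ · sin²(Δλ/2) = 0.817285.
c = 2·atan2(√a, √(1−a)) = 2.25825 rad → d = 6371·c ≈ 14387.30 km.

14387 km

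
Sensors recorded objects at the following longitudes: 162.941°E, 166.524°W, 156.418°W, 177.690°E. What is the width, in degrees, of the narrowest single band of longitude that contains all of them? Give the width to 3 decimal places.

40.641°

Sort the longitudes: -166.524°, -156.418°, +162.941°, +177.690°.
Eastward gaps between consecutive values (wrapping around): 10.106°, 319.359°, 14.749°, 15.786°.
Largest gap = 319.359° ⇒ minimal covering band is its complement: 360° − 319.359° = 40.641°.
Band runs from +162.941° eastward to -156.418°, crossing the antimeridian.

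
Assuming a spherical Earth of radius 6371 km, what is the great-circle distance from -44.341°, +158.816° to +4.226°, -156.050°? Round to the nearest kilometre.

Δλ = -156.050 − 158.816 = -314.866°; wrapped into (−180°, 180°]: 45.134°.
Δφ = 4.226 − -44.341 = 48.567°.
a = sin²(Δφ/2) + cos φ₁ · cos φ₂ · sin²(Δλ/2) = 0.274171.
c = 2·atan2(√a, √(1−a)) = 1.10217 rad → d = 6371·c ≈ 7021.95 km.

7022 km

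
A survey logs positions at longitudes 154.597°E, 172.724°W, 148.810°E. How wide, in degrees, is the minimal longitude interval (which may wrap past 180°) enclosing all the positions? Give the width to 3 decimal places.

38.466°

Sort the longitudes: -172.724°, +148.810°, +154.597°.
Eastward gaps between consecutive values (wrapping around): 321.534°, 5.787°, 32.679°.
Largest gap = 321.534° ⇒ minimal covering band is its complement: 360° − 321.534° = 38.466°.
Band runs from +148.810° eastward to -172.724°, crossing the antimeridian.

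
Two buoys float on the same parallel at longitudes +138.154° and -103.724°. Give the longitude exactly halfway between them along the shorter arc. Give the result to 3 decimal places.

-162.785°

Signed shortest Δλ from +138.154° to -103.724° is +118.122°.
Midpoint longitude = +138.154° + (+118.122°)/2 = +138.154° + 59.061° = +197.215°.
Normalise into (−180°, 180°]: -162.785°.
(The naïve average (+138.154 + -103.724)/2 = 17.215° is on the wrong side of the globe.)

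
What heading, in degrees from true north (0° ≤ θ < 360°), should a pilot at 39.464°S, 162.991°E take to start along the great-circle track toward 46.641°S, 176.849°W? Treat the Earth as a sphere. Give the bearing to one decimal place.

122.7°

Δλ = -176.849 − 162.991 = -339.840°; wrapped into (−180°, 180°]: 20.160°.
θ = atan2( sin Δλ · cos φ₂ , cos φ₁ · sin φ₂ − sin φ₁ · cos φ₂ · cos Δλ )
  = atan2(0.23662, -0.15167) = 122.659° → normalised to [0°, 360°): 122.659°.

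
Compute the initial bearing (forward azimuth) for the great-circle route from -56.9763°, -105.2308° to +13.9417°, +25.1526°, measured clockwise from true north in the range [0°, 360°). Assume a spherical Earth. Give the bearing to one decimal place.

Δλ = 25.1526 − -105.2308 = 130.3834°.
θ = atan2( sin Δλ · cos φ₂ , cos φ₁ · sin φ₂ − sin φ₁ · cos φ₂ · cos Δλ )
  = atan2(0.73929, -0.39592) = 118.171° → normalised to [0°, 360°): 118.171°.

118.2°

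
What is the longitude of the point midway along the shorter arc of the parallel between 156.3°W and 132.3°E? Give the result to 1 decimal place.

168.0°E

Signed shortest Δλ from -156.3° to +132.3° is -71.4°.
Midpoint longitude = -156.3° + (-71.4°)/2 = -156.3° − 35.7° = -192.0°.
Normalise into (−180°, 180°]: +168.0°.
(The naïve average (-156.3 + +132.3)/2 = -12.0° is on the wrong side of the globe.)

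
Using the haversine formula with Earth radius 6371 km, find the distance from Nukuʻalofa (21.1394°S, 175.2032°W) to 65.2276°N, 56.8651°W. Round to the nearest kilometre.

13439 km

Δλ = -56.8651 − -175.2032 = 118.3381°.
Δφ = 65.2276 − -21.1394 = 86.3670°.
a = sin²(Δφ/2) + cos φ₁ · cos φ₂ · sin²(Δλ/2) = 0.756481.
c = 2·atan2(√a, √(1−a)) = 2.10943 rad → d = 6371·c ≈ 13439.17 km.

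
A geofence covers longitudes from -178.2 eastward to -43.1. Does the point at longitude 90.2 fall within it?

No

Band width going east from -178.2° to -43.1°: ((-43.1 − -178.2) mod 360) = 135.1°.
Offset of +90.2° east of the west edge: ((90.2 − -178.2) mod 360) = 268.4°.
268.4° > 135.1° ⇒ outside.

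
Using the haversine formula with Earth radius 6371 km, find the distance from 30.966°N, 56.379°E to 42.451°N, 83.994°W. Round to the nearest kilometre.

Δλ = -83.994 − 56.379 = -140.373°.
Δφ = 42.451 − 30.966 = 11.485°.
a = sin²(Δφ/2) + cos φ₁ · cos φ₂ · sin²(Δλ/2) = 0.570010.
c = 2·atan2(√a, √(1−a)) = 1.71128 rad → d = 6371·c ≈ 10902.55 km.

10903 km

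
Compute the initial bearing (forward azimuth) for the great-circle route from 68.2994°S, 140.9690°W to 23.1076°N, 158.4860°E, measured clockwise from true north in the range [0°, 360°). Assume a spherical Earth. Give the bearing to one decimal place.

305.2°

Δλ = 158.4860 − -140.9690 = 299.4550°; wrapped into (−180°, 180°]: -60.5450°.
θ = atan2( sin Δλ · cos φ₂ , cos φ₁ · sin φ₂ − sin φ₁ · cos φ₂ · cos Δλ )
  = atan2(-0.80088, 0.56535) = -54.782° → normalised to [0°, 360°): 305.218°.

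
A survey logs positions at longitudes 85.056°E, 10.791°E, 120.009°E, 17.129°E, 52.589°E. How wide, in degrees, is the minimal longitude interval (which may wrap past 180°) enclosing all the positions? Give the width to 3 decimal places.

109.218°

Sort the longitudes: +10.791°, +17.129°, +52.589°, +85.056°, +120.009°.
Eastward gaps between consecutive values (wrapping around): 6.338°, 35.460°, 32.467°, 34.953°, 250.782°.
Largest gap = 250.782° ⇒ minimal covering band is its complement: 360° − 250.782° = 109.218°.
Band runs from +10.791° eastward to +120.009°.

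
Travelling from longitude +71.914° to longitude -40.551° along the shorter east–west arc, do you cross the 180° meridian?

Signed shortest Δλ = ((-40.551 − 71.914 + 180) mod 360) − 180 = -112.465°.
Going west by 112.465° from +71.914° reaches -40.551° without touching 180°.

No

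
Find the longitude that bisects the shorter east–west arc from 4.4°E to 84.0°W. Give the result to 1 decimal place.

Signed shortest Δλ from +4.4° to -84.0° is -88.4°.
Midpoint longitude = +4.4° + (-88.4°)/2 = +4.4° − 44.2° = -39.8°.

39.8°W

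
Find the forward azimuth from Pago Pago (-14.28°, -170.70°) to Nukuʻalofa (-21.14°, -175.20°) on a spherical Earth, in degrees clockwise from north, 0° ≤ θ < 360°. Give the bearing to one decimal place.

211.3°

Δλ = -175.20 − -170.70 = -4.50°.
θ = atan2( sin Δλ · cos φ₂ , cos φ₁ · sin φ₂ − sin φ₁ · cos φ₂ · cos Δλ )
  = atan2(-0.07318, -0.12015) = -148.657° → normalised to [0°, 360°): 211.343°.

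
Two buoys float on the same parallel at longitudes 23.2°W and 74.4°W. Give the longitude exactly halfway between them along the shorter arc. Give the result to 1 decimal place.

48.8°W

Signed shortest Δλ from -23.2° to -74.4° is -51.2°.
Midpoint longitude = -23.2° + (-51.2°)/2 = -23.2° − 25.6° = -48.8°.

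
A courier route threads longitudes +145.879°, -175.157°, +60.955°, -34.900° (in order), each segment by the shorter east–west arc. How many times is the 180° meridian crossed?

Leg 1: +145.879° → -175.157°, shortest Δλ = 38.964° (east) — crosses 180°.
Leg 2: -175.157° → +60.955°, shortest Δλ = -123.888° (west) — crosses 180°.
Leg 3: +60.955° → -34.900°, shortest Δλ = -95.855° (west) — does not cross 180°.
Total crossings: 2.

2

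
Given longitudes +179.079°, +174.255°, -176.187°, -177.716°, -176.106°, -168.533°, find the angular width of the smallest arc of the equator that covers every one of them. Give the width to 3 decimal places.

Sort the longitudes: -177.716°, -176.187°, -176.106°, -168.533°, +174.255°, +179.079°.
Eastward gaps between consecutive values (wrapping around): 1.529°, 0.081°, 7.573°, 342.788°, 4.824°, 3.205°.
Largest gap = 342.788° ⇒ minimal covering band is its complement: 360° − 342.788° = 17.212°.
Band runs from +174.255° eastward to -168.533°, crossing the antimeridian.

17.212°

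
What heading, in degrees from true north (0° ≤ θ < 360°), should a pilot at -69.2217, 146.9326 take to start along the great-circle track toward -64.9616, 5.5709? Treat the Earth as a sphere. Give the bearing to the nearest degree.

Δλ = 5.5709 − 146.9326 = -141.3617°.
θ = atan2( sin Δλ · cos φ₂ , cos φ₁ · sin φ₂ − sin φ₁ · cos φ₂ · cos Δλ )
  = atan2(-0.26426, -0.63050) = -157.260° → normalised to [0°, 360°): 202.740°.

203°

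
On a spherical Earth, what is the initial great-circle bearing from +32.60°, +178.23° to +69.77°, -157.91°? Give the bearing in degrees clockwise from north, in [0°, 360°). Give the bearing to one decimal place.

Δλ = -157.91 − 178.23 = -336.14°; wrapped into (−180°, 180°]: 23.86°.
θ = atan2( sin Δλ · cos φ₂ , cos φ₁ · sin φ₂ − sin φ₁ · cos φ₂ · cos Δλ )
  = atan2(0.13987, 0.62010) = 12.711° → normalised to [0°, 360°): 12.711°.

12.7°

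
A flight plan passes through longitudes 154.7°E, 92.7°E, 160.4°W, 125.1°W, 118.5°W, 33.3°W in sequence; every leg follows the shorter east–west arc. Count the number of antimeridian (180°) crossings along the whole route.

Leg 1: +154.7° → +92.7°, shortest Δλ = -62.0° (west) — does not cross 180°.
Leg 2: +92.7° → -160.4°, shortest Δλ = 106.9° (east) — crosses 180°.
Leg 3: -160.4° → -125.1°, shortest Δλ = 35.3° (east) — does not cross 180°.
Leg 4: -125.1° → -118.5°, shortest Δλ = 6.6° (east) — does not cross 180°.
Leg 5: -118.5° → -33.3°, shortest Δλ = 85.2° (east) — does not cross 180°.
Total crossings: 1.

1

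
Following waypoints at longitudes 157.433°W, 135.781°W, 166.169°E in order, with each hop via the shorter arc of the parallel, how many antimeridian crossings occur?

Leg 1: -157.433° → -135.781°, shortest Δλ = 21.652° (east) — does not cross 180°.
Leg 2: -135.781° → +166.169°, shortest Δλ = -58.05° (west) — crosses 180°.
Total crossings: 1.

1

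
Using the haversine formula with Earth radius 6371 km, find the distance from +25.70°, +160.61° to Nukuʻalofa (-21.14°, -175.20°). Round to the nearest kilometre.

5826 km

Δλ = -175.20 − 160.61 = -335.81°; wrapped into (−180°, 180°]: 24.19°.
Δφ = -21.14 − 25.70 = -46.84°.
a = sin²(Δφ/2) + cos φ₁ · cos φ₂ · sin²(Δλ/2) = 0.194880.
c = 2·atan2(√a, √(1−a)) = 0.91443 rad → d = 6371·c ≈ 5825.85 km.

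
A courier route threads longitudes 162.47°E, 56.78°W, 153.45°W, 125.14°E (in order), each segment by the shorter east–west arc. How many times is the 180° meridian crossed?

2

Leg 1: +162.47° → -56.78°, shortest Δλ = 140.75° (east) — crosses 180°.
Leg 2: -56.78° → -153.45°, shortest Δλ = -96.67° (west) — does not cross 180°.
Leg 3: -153.45° → +125.14°, shortest Δλ = -81.41° (west) — crosses 180°.
Total crossings: 2.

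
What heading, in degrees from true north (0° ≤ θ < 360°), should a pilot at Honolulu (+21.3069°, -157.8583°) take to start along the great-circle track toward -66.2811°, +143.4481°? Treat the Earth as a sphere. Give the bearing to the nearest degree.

200°

Δλ = 143.4481 − -157.8583 = 301.3064°; wrapped into (−180°, 180°]: -58.6936°.
θ = atan2( sin Δλ · cos φ₂ , cos φ₁ · sin φ₂ − sin φ₁ · cos φ₂ · cos Δλ )
  = atan2(-0.34368, -0.92890) = -159.696° → normalised to [0°, 360°): 200.304°.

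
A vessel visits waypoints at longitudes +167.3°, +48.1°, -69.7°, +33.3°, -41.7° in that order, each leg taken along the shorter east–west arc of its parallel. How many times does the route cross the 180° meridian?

Leg 1: +167.3° → +48.1°, shortest Δλ = -119.2° (west) — does not cross 180°.
Leg 2: +48.1° → -69.7°, shortest Δλ = -117.8° (west) — does not cross 180°.
Leg 3: -69.7° → +33.3°, shortest Δλ = 103.0° (east) — does not cross 180°.
Leg 4: +33.3° → -41.7°, shortest Δλ = -75.0° (west) — does not cross 180°.
Total crossings: 0.

0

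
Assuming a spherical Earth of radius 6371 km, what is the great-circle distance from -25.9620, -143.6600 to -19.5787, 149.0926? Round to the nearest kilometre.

Δλ = 149.0926 − -143.6600 = 292.7526°; wrapped into (−180°, 180°]: -67.2474°.
Δφ = -19.5787 − -25.9620 = 6.3833°.
a = sin²(Δφ/2) + cos φ₁ · cos φ₂ · sin²(Δλ/2) = 0.262841.
c = 2·atan2(√a, √(1−a)) = 1.07661 rad → d = 6371·c ≈ 6859.07 km.

6859 km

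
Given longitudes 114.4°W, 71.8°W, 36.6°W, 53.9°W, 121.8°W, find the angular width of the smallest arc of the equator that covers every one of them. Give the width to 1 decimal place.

85.2°

Sort the longitudes: -121.8°, -114.4°, -71.8°, -53.9°, -36.6°.
Eastward gaps between consecutive values (wrapping around): 7.4°, 42.6°, 17.9°, 17.3°, 274.8°.
Largest gap = 274.8° ⇒ minimal covering band is its complement: 360° − 274.8° = 85.2°.
Band runs from -121.8° eastward to -36.6°.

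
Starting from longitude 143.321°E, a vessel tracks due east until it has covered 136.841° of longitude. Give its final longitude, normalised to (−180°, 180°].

Start at +143.321°; shift +136.841° → +280.162°.
+280.162° lies outside (−180°, 180°]; subtract 360° → -79.838°.

79.838°W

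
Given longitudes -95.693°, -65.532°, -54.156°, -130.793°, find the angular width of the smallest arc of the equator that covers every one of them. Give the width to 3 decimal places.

76.637°

Sort the longitudes: -130.793°, -95.693°, -65.532°, -54.156°.
Eastward gaps between consecutive values (wrapping around): 35.100°, 30.161°, 11.376°, 283.363°.
Largest gap = 283.363° ⇒ minimal covering band is its complement: 360° − 283.363° = 76.637°.
Band runs from -130.793° eastward to -54.156°.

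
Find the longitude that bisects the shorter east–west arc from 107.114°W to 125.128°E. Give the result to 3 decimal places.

Signed shortest Δλ from -107.114° to +125.128° is -127.758°.
Midpoint longitude = -107.114° + (-127.758°)/2 = -107.114° − 63.879° = -170.993°.
(The naïve average (-107.114 + +125.128)/2 = 9.007° is on the wrong side of the globe.)

170.993°W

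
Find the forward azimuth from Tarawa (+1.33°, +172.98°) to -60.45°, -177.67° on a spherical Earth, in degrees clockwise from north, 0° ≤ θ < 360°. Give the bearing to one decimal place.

Δλ = -177.67 − 172.98 = -350.65°; wrapped into (−180°, 180°]: 9.35°.
θ = atan2( sin Δλ · cos φ₂ , cos φ₁ · sin φ₂ − sin φ₁ · cos φ₂ · cos Δλ )
  = atan2(0.08012, -0.88099) = 174.803° → normalised to [0°, 360°): 174.803°.

174.8°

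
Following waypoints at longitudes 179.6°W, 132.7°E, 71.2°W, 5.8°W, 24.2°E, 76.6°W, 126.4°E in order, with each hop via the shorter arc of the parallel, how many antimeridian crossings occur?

3

Leg 1: -179.6° → +132.7°, shortest Δλ = -47.7° (west) — crosses 180°.
Leg 2: +132.7° → -71.2°, shortest Δλ = 156.1° (east) — crosses 180°.
Leg 3: -71.2° → -5.8°, shortest Δλ = 65.4° (east) — does not cross 180°.
Leg 4: -5.8° → +24.2°, shortest Δλ = 30.0° (east) — does not cross 180°.
Leg 5: +24.2° → -76.6°, shortest Δλ = -100.8° (west) — does not cross 180°.
Leg 6: -76.6° → +126.4°, shortest Δλ = -157.0° (west) — crosses 180°.
Total crossings: 3.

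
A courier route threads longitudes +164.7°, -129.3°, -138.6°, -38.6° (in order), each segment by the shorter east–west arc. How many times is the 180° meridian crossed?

Leg 1: +164.7° → -129.3°, shortest Δλ = 66.0° (east) — crosses 180°.
Leg 2: -129.3° → -138.6°, shortest Δλ = -9.3° (west) — does not cross 180°.
Leg 3: -138.6° → -38.6°, shortest Δλ = 100.0° (east) — does not cross 180°.
Total crossings: 1.

1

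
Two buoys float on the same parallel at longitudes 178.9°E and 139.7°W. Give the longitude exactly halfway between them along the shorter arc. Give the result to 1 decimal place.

160.4°W

Signed shortest Δλ from +178.9° to -139.7° is +41.4°.
Midpoint longitude = +178.9° + (+41.4°)/2 = +178.9° + 20.7° = +199.6°.
Normalise into (−180°, 180°]: -160.4°.
(The naïve average (+178.9 + -139.7)/2 = 19.6° is on the wrong side of the globe.)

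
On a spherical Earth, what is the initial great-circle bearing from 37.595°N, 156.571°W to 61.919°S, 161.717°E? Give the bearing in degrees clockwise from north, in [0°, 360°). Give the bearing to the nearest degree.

199°

Δλ = 161.717 − -156.571 = 318.288°; wrapped into (−180°, 180°]: -41.712°.
θ = atan2( sin Δλ · cos φ₂ , cos φ₁ · sin φ₂ − sin φ₁ · cos φ₂ · cos Δλ )
  = atan2(-0.31321, -0.91345) = -161.074° → normalised to [0°, 360°): 198.926°.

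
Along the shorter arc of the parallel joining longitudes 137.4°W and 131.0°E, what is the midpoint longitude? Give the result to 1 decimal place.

176.8°E

Signed shortest Δλ from -137.4° to +131.0° is -91.6°.
Midpoint longitude = -137.4° + (-91.6°)/2 = -137.4° − 45.8° = -183.2°.
Normalise into (−180°, 180°]: +176.8°.
(The naïve average (-137.4 + +131.0)/2 = -3.2° is on the wrong side of the globe.)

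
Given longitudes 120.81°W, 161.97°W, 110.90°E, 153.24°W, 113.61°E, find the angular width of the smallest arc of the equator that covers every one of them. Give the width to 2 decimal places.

Sort the longitudes: -161.97°, -153.24°, -120.81°, +110.90°, +113.61°.
Eastward gaps between consecutive values (wrapping around): 8.73°, 32.43°, 231.71°, 2.71°, 84.42°.
Largest gap = 231.71° ⇒ minimal covering band is its complement: 360° − 231.71° = 128.29°.
Band runs from +110.90° eastward to -120.81°, crossing the antimeridian.

128.29°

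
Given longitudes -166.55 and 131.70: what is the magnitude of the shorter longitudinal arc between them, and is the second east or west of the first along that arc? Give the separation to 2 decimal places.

Raw difference: 131.70 − -166.55 = 298.25°.
Normalise into (−180°, 180°]: 298.25° − 360° = -61.75°.
Negative ⇒ the second point lies to the west; separation 61.75°.

61.75° west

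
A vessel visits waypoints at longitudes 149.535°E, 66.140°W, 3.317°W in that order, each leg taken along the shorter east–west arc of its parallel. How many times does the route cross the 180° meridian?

1

Leg 1: +149.535° → -66.140°, shortest Δλ = 144.325° (east) — crosses 180°.
Leg 2: -66.140° → -3.317°, shortest Δλ = 62.823° (east) — does not cross 180°.
Total crossings: 1.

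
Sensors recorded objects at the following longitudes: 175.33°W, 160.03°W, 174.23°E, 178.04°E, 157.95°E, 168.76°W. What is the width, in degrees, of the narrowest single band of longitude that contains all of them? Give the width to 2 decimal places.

42.02°

Sort the longitudes: -175.33°, -168.76°, -160.03°, +157.95°, +174.23°, +178.04°.
Eastward gaps between consecutive values (wrapping around): 6.57°, 8.73°, 317.98°, 16.28°, 3.81°, 6.63°.
Largest gap = 317.98° ⇒ minimal covering band is its complement: 360° − 317.98° = 42.02°.
Band runs from +157.95° eastward to -160.03°, crossing the antimeridian.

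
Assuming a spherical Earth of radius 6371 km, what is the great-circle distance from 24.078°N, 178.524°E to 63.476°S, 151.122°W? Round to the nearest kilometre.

Δλ = -151.122 − 178.524 = -329.646°; wrapped into (−180°, 180°]: 30.354°.
Δφ = -63.476 − 24.078 = -87.554°.
a = sin²(Δφ/2) + cos φ₁ · cos φ₂ · sin²(Δλ/2) = 0.506606.
c = 2·atan2(√a, √(1−a)) = 1.58401 rad → d = 6371·c ≈ 10091.72 km.

10092 km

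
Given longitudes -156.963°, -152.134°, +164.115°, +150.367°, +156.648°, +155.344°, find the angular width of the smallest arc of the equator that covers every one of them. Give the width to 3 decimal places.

Sort the longitudes: -156.963°, -152.134°, +150.367°, +155.344°, +156.648°, +164.115°.
Eastward gaps between consecutive values (wrapping around): 4.829°, 302.501°, 4.977°, 1.304°, 7.467°, 38.922°.
Largest gap = 302.501° ⇒ minimal covering band is its complement: 360° − 302.501° = 57.499°.
Band runs from +150.367° eastward to -152.134°, crossing the antimeridian.

57.499°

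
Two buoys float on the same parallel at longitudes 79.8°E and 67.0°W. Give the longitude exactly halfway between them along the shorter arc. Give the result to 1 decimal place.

Signed shortest Δλ from +79.8° to -67.0° is -146.8°.
Midpoint longitude = +79.8° + (-146.8°)/2 = +79.8° − 73.4° = +6.4°.

6.4°E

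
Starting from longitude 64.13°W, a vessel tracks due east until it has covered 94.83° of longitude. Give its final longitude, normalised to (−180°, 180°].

30.70°E

Start at -64.13°; shift +94.83° → +30.70°.
+30.70° already lies in (−180°, 180°].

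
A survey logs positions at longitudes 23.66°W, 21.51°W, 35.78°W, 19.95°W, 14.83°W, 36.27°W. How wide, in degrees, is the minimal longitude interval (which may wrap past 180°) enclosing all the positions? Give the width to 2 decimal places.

21.44°

Sort the longitudes: -36.27°, -35.78°, -23.66°, -21.51°, -19.95°, -14.83°.
Eastward gaps between consecutive values (wrapping around): 0.49°, 12.12°, 2.15°, 1.56°, 5.12°, 338.56°.
Largest gap = 338.56° ⇒ minimal covering band is its complement: 360° − 338.56° = 21.44°.
Band runs from -36.27° eastward to -14.83°.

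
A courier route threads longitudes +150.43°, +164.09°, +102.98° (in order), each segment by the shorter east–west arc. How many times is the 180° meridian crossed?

Leg 1: +150.43° → +164.09°, shortest Δλ = 13.66° (east) — does not cross 180°.
Leg 2: +164.09° → +102.98°, shortest Δλ = -61.11° (west) — does not cross 180°.
Total crossings: 0.

0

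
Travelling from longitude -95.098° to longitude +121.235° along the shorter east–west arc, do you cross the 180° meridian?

Yes

Naïve |121.235 − -95.098| = 216.333° > 180°, so the shorter arc goes the other way round — across 180°.
Signed shortest Δλ = ((121.235 − -95.098 + 180) mod 360) − 180 = -143.667°.
Going west by 143.667° from -95.098° passes through 180° before reaching +121.235°.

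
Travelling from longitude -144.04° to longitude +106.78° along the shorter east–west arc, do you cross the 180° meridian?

Naïve |106.78 − -144.04| = 250.82° > 180°, so the shorter arc goes the other way round — across 180°.
Signed shortest Δλ = ((106.78 − -144.04 + 180) mod 360) − 180 = -109.18°.
Going west by 109.18° from -144.04° passes through 180° before reaching +106.78°.

Yes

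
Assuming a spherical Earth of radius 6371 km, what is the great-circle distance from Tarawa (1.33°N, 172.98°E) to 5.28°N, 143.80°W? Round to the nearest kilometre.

Δλ = -143.80 − 172.98 = -316.78°; wrapped into (−180°, 180°]: 43.22°.
Δφ = 5.28 − 1.33 = 3.95°.
a = sin²(Δφ/2) + cos φ₁ · cos φ₂ · sin²(Δλ/2) = 0.136211.
c = 2·atan2(√a, √(1−a)) = 0.75601 rad → d = 6371·c ≈ 4816.55 km.

4817 km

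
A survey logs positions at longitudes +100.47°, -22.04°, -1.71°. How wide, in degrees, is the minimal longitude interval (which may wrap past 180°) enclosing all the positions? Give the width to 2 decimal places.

Sort the longitudes: -22.04°, -1.71°, +100.47°.
Eastward gaps between consecutive values (wrapping around): 20.33°, 102.18°, 237.49°.
Largest gap = 237.49° ⇒ minimal covering band is its complement: 360° − 237.49° = 122.51°.
Band runs from -22.04° eastward to +100.47°.

122.51°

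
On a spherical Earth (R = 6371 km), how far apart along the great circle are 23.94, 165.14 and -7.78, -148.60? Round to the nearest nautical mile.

Δλ = -148.60 − 165.14 = -313.74°; wrapped into (−180°, 180°]: 46.26°.
Δφ = -7.78 − 23.94 = -31.72°.
a = sin²(Δφ/2) + cos φ₁ · cos φ₂ · sin²(Δλ/2) = 0.214420.
c = 2·atan2(√a, √(1−a)) = 0.96288 rad → d = 6371·c ≈ 6134.49 km ≈ 3312.36 nmi.

3312 nmi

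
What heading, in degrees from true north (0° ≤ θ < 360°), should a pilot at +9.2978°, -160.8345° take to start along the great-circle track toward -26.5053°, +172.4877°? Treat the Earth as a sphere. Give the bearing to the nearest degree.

215°

Δλ = 172.4877 − -160.8345 = 333.3222°; wrapped into (−180°, 180°]: -26.6778°.
θ = atan2( sin Δλ · cos φ₂ , cos φ₁ · sin φ₂ − sin φ₁ · cos φ₂ · cos Δλ )
  = atan2(-0.40178, -0.56961) = -144.802° → normalised to [0°, 360°): 215.198°.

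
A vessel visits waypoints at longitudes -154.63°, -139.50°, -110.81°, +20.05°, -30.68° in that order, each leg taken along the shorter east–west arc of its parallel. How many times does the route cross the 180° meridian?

Leg 1: -154.63° → -139.50°, shortest Δλ = 15.13° (east) — does not cross 180°.
Leg 2: -139.50° → -110.81°, shortest Δλ = 28.69° (east) — does not cross 180°.
Leg 3: -110.81° → +20.05°, shortest Δλ = 130.86° (east) — does not cross 180°.
Leg 4: +20.05° → -30.68°, shortest Δλ = -50.73° (west) — does not cross 180°.
Total crossings: 0.

0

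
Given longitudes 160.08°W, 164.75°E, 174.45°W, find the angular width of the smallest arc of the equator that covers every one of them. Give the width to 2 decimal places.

35.17°

Sort the longitudes: -174.45°, -160.08°, +164.75°.
Eastward gaps between consecutive values (wrapping around): 14.37°, 324.83°, 20.80°.
Largest gap = 324.83° ⇒ minimal covering band is its complement: 360° − 324.83° = 35.17°.
Band runs from +164.75° eastward to -160.08°, crossing the antimeridian.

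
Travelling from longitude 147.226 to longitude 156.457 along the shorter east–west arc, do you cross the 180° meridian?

Signed shortest Δλ = ((156.457 − 147.226 + 180) mod 360) − 180 = 9.231°.
Going east by 9.231° from +147.226° reaches +156.457° without touching 180°.

No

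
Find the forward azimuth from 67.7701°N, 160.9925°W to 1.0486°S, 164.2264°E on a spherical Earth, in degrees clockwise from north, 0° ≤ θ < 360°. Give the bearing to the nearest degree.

217°

Δλ = 164.2264 − -160.9925 = 325.2189°; wrapped into (−180°, 180°]: -34.7811°.
θ = atan2( sin Δλ · cos φ₂ , cos φ₁ · sin φ₂ − sin φ₁ · cos φ₂ · cos Δλ )
  = atan2(-0.57035, -0.76709) = -143.368° → normalised to [0°, 360°): 216.632°.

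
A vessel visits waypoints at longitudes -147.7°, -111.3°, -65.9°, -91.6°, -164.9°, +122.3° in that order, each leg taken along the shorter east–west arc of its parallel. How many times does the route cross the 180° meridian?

Leg 1: -147.7° → -111.3°, shortest Δλ = 36.4° (east) — does not cross 180°.
Leg 2: -111.3° → -65.9°, shortest Δλ = 45.4° (east) — does not cross 180°.
Leg 3: -65.9° → -91.6°, shortest Δλ = -25.7° (west) — does not cross 180°.
Leg 4: -91.6° → -164.9°, shortest Δλ = -73.3° (west) — does not cross 180°.
Leg 5: -164.9° → +122.3°, shortest Δλ = -72.8° (west) — crosses 180°.
Total crossings: 1.

1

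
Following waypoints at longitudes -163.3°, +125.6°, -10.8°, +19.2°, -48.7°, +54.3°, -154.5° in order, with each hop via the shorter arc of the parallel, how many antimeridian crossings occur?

Leg 1: -163.3° → +125.6°, shortest Δλ = -71.1° (west) — crosses 180°.
Leg 2: +125.6° → -10.8°, shortest Δλ = -136.4° (west) — does not cross 180°.
Leg 3: -10.8° → +19.2°, shortest Δλ = 30.0° (east) — does not cross 180°.
Leg 4: +19.2° → -48.7°, shortest Δλ = -67.9° (west) — does not cross 180°.
Leg 5: -48.7° → +54.3°, shortest Δλ = 103.0° (east) — does not cross 180°.
Leg 6: +54.3° → -154.5°, shortest Δλ = 151.2° (east) — crosses 180°.
Total crossings: 2.

2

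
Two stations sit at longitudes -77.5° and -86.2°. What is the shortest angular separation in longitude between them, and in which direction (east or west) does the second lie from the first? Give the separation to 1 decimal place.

Raw difference: -86.2 − -77.5 = -8.7°.
Normalise into (−180°, 180°]: -8.7° stays -8.7°.
Negative ⇒ the second point lies to the west; separation 8.7°.

8.7° west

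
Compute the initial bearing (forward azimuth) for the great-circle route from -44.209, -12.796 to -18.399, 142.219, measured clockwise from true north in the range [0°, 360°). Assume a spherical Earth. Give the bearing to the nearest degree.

Δλ = 142.219 − -12.796 = 155.015°.
θ = atan2( sin Δλ · cos φ₂ , cos φ₁ · sin φ₂ − sin φ₁ · cos φ₂ · cos Δλ )
  = atan2(0.40079, -0.82596) = 154.116° → normalised to [0°, 360°): 154.116°.

154°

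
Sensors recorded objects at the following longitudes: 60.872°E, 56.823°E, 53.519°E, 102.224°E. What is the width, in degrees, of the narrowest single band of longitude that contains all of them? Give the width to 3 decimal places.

48.705°

Sort the longitudes: +53.519°, +56.823°, +60.872°, +102.224°.
Eastward gaps between consecutive values (wrapping around): 3.304°, 4.049°, 41.352°, 311.295°.
Largest gap = 311.295° ⇒ minimal covering band is its complement: 360° − 311.295° = 48.705°.
Band runs from +53.519° eastward to +102.224°.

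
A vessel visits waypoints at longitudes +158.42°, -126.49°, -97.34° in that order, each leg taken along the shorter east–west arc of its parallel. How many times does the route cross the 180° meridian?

Leg 1: +158.42° → -126.49°, shortest Δλ = 75.09° (east) — crosses 180°.
Leg 2: -126.49° → -97.34°, shortest Δλ = 29.15° (east) — does not cross 180°.
Total crossings: 1.

1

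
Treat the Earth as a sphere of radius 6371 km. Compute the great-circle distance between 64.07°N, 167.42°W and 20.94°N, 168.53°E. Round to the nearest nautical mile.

2763 nmi

Δλ = 168.53 − -167.42 = 335.95°; wrapped into (−180°, 180°]: -24.05°.
Δφ = 20.94 − 64.07 = -43.13°.
a = sin²(Δφ/2) + cos φ₁ · cos φ₂ · sin²(Δλ/2) = 0.152824.
c = 2·atan2(√a, √(1−a)) = 0.80328 rad → d = 6371·c ≈ 5117.68 km ≈ 2763.33 nmi.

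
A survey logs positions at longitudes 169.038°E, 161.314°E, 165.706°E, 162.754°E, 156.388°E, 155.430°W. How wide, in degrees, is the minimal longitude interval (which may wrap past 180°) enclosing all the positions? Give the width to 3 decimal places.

Sort the longitudes: -155.430°, +156.388°, +161.314°, +162.754°, +165.706°, +169.038°.
Eastward gaps between consecutive values (wrapping around): 311.818°, 4.926°, 1.440°, 2.952°, 3.332°, 35.532°.
Largest gap = 311.818° ⇒ minimal covering band is its complement: 360° − 311.818° = 48.182°.
Band runs from +156.388° eastward to -155.430°, crossing the antimeridian.

48.182°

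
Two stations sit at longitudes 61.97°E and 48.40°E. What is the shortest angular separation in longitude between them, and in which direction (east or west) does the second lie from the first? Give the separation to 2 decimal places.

Raw difference: 48.40 − 61.97 = -13.57°.
Normalise into (−180°, 180°]: -13.57° stays -13.57°.
Negative ⇒ the second point lies to the west; separation 13.57°.

13.57° west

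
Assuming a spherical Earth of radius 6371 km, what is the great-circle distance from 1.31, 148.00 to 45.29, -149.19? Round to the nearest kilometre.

7813 km

Δλ = -149.19 − 148.00 = -297.19°; wrapped into (−180°, 180°]: 62.81°.
Δφ = 45.29 − 1.31 = 43.98°.
a = sin²(Δφ/2) + cos φ₁ · cos φ₂ · sin²(Δλ/2) = 0.331184.
c = 2·atan2(√a, √(1−a)) = 1.22640 rad → d = 6371·c ≈ 7813.38 km.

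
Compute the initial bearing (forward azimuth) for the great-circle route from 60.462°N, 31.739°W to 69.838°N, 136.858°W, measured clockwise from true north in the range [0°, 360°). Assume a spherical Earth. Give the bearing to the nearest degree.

Δλ = -136.858 − -31.739 = -105.119°.
θ = atan2( sin Δλ · cos φ₂ , cos φ₁ · sin φ₂ − sin φ₁ · cos φ₂ · cos Δλ )
  = atan2(-0.33275, 0.54101) = -31.594° → normalised to [0°, 360°): 328.406°.

328°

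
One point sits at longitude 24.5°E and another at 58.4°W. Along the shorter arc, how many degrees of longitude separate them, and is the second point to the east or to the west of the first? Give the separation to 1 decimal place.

82.9° west

Raw difference: -58.4 − 24.5 = -82.9°.
Normalise into (−180°, 180°]: -82.9° stays -82.9°.
Negative ⇒ the second point lies to the west; separation 82.9°.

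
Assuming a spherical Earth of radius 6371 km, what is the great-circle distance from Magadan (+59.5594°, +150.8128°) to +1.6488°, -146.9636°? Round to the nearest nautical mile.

Δλ = -146.9636 − 150.8128 = -297.7764°; wrapped into (−180°, 180°]: 62.2236°.
Δφ = 1.6488 − 59.5594 = -57.9106°.
a = sin²(Δφ/2) + cos φ₁ · cos φ₂ · sin²(Δλ/2) = 0.369592.
c = 2·atan2(√a, √(1−a)) = 1.30693 rad → d = 6371·c ≈ 8326.44 km ≈ 4495.92 nmi.

4496 nmi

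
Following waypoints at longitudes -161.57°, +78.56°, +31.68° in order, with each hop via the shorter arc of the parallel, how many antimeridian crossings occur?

1

Leg 1: -161.57° → +78.56°, shortest Δλ = -119.87° (west) — crosses 180°.
Leg 2: +78.56° → +31.68°, shortest Δλ = -46.88° (west) — does not cross 180°.
Total crossings: 1.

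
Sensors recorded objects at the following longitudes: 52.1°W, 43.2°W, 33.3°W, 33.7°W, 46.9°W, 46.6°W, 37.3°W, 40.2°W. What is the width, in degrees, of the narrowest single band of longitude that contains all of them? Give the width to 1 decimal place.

18.8°

Sort the longitudes: -52.1°, -46.9°, -46.6°, -43.2°, -40.2°, -37.3°, -33.7°, -33.3°.
Eastward gaps between consecutive values (wrapping around): 5.2°, 0.3°, 3.4°, 3.0°, 2.9°, 3.6°, 0.4°, 341.2°.
Largest gap = 341.2° ⇒ minimal covering band is its complement: 360° − 341.2° = 18.8°.
Band runs from -52.1° eastward to -33.3°.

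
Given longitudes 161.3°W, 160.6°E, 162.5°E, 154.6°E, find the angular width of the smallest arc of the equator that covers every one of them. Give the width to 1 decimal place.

Sort the longitudes: -161.3°, +154.6°, +160.6°, +162.5°.
Eastward gaps between consecutive values (wrapping around): 315.9°, 6.0°, 1.9°, 36.2°.
Largest gap = 315.9° ⇒ minimal covering band is its complement: 360° − 315.9° = 44.1°.
Band runs from +154.6° eastward to -161.3°, crossing the antimeridian.

44.1°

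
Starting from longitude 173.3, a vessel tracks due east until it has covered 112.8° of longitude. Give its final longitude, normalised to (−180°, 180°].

Start at +173.3°; shift +112.8° → +286.1°.
+286.1° lies outside (−180°, 180°]; subtract 360° → -73.9°.

-73.9°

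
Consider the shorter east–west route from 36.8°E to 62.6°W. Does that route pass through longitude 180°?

Signed shortest Δλ = ((-62.6 − 36.8 + 180) mod 360) − 180 = -99.4°.
Going west by 99.4° from +36.8° reaches -62.6° without touching 180°.

No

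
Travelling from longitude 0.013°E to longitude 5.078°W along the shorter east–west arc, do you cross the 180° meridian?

No

Signed shortest Δλ = ((-5.078 − 0.013 + 180) mod 360) − 180 = -5.091°.
Going west by 5.091° from +0.013° reaches -5.078° without touching 180°.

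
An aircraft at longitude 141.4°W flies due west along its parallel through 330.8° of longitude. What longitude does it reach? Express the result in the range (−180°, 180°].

112.2°W

Start at -141.4°; shift −330.8° → -472.2°.
-472.2° lies outside (−180°, 180°]; add 360° → -112.2°.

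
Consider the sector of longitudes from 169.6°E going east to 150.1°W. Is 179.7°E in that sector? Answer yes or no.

Yes

Band width going east from +169.6° to -150.1°: ((-150.1 − 169.6) mod 360) = 40.3°.
Offset of +179.7° east of the west edge: ((179.7 − 169.6) mod 360) = 10.1°.
10.1° ≤ 40.3° ⇒ inside.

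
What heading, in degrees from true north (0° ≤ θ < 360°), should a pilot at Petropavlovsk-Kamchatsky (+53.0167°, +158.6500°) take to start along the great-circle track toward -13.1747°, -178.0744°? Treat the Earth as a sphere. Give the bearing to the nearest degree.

Δλ = -178.0744 − 158.6500 = -336.7244°; wrapped into (−180°, 180°]: 23.2756°.
θ = atan2( sin Δλ · cos φ₂ , cos φ₁ · sin φ₂ − sin φ₁ · cos φ₂ · cos Δλ )
  = atan2(0.38475, -0.85160) = 155.686° → normalised to [0°, 360°): 155.686°.

156°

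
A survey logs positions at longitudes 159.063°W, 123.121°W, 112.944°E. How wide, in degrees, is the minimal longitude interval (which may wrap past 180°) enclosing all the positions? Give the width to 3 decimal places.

123.935°

Sort the longitudes: -159.063°, -123.121°, +112.944°.
Eastward gaps between consecutive values (wrapping around): 35.942°, 236.065°, 87.993°.
Largest gap = 236.065° ⇒ minimal covering band is its complement: 360° − 236.065° = 123.935°.
Band runs from +112.944° eastward to -123.121°, crossing the antimeridian.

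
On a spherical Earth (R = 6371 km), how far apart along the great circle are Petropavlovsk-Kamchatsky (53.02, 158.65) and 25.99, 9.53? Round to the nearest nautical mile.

Δλ = 9.53 − 158.65 = -149.12°.
Δφ = 25.99 − 53.02 = -27.03°.
a = sin²(Δφ/2) + cos φ₁ · cos φ₂ · sin²(Δλ/2) = 0.556995.
c = 2·atan2(√a, √(1−a)) = 1.68503 rad → d = 6371·c ≈ 10735.35 km ≈ 5796.63 nmi.

5797 nmi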